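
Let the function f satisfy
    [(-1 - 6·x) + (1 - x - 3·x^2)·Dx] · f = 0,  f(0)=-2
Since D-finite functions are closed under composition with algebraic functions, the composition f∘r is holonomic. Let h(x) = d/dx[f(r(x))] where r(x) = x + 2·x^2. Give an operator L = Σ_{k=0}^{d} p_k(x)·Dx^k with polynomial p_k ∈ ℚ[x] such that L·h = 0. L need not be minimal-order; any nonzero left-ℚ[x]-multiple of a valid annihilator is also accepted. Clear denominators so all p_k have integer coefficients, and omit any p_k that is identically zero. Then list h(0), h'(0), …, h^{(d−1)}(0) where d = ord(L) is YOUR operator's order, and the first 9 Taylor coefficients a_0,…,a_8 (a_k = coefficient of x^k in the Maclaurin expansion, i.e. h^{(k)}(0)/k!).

L = (12 + 102·x + 366·x^2 + 1008·x^3 + 2808·x^4 + 4320·x^5 + 2880·x^6) + (-1 - 9·x - 21·x^2 + 50·x^3 + 360·x^4 + 792·x^5 + 1008·x^6 + 576·x^7)·Dx  (order 1).
h: a_k = -2, -24, -138, -616, -2760, -12108, -50246, -205920, -832230, …
ICs: h(0) = -2.

f: a_k = -2, -2, -8, -14, -38, -80, -194, -434, -1016, …
Change of var in L_f (x↦r) gives L₀.
Derive L from L₀ (diff closure).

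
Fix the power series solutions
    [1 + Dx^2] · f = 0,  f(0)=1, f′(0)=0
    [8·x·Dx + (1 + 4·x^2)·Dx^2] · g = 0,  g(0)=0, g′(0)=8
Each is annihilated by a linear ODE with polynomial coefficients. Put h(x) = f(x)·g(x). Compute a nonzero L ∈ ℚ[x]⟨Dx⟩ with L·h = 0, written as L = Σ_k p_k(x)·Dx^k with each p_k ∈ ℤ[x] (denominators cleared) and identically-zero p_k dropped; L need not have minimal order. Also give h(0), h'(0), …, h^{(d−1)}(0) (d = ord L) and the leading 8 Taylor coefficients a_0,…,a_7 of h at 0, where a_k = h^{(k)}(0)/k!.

L = (85 + 944·x^2 + 416·x^4 + 256·x^6 + 256·x^8) + (144·x + 704·x^3 + 768·x^5 + 1024·x^7)·Dx + (90 + 992·x^2 + 576·x^4 + 512·x^6 + 512·x^8)·Dx^2 + (144·x + 704·x^3 + 768·x^5 + 1024·x^7)·Dx^3 + (5 + 48·x^2 + 160·x^4 + 256·x^6 + 256·x^8)·Dx^4  (order 4).
h: a_k = 0, 8, 0, -44/3, 0, 469/15, 0, -54431/630, …
ICs: h(0) = 0, h′(0) = 8, h′′(0) = 0, h′′′(0) = -88.

f: a_k = 1, 0, -1/2, 0, 1/24, 0, -1/720, 0, …
g: a_k = 0, 8, 0, -32/3, 0, 128/5, 0, -512/7, …
h₀=f·g: eliminate ⇒ L₀, order ≤ 2·2.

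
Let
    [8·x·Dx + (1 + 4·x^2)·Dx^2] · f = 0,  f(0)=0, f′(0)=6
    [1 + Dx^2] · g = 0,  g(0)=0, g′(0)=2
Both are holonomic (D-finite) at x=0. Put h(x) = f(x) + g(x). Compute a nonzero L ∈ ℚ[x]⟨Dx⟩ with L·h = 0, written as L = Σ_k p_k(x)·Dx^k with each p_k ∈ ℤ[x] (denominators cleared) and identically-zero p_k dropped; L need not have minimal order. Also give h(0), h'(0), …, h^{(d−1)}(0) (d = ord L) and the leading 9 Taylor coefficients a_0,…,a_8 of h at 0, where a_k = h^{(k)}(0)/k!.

L = (-376·x + 1600·x^3 + 128·x^5)·Dx + (-7 + 76·x^2 + 432·x^4 + 64·x^6)·Dx^2 + (-376·x + 1600·x^3 + 128·x^5)·Dx^3 + (-7 + 76·x^2 + 432·x^4 + 64·x^6)·Dx^4  (order 4).
h: a_k = 0, 8, 0, -25/3, 0, 1153/60, 0, -138241/2520, 0, …
ICs: h(0) = 0, h′(0) = 8, h′′(0) = 0, h′′′(0) = -50.

f: a_k = 0, 6, 0, -8, 0, 96/5, 0, -384/7, 0, …
g: a_k = 0, 2, 0, -1/3, 0, 1/60, 0, -1/2520, 0, …
h₀=f+g: left-lcm gives L₀, ord ≤ 4.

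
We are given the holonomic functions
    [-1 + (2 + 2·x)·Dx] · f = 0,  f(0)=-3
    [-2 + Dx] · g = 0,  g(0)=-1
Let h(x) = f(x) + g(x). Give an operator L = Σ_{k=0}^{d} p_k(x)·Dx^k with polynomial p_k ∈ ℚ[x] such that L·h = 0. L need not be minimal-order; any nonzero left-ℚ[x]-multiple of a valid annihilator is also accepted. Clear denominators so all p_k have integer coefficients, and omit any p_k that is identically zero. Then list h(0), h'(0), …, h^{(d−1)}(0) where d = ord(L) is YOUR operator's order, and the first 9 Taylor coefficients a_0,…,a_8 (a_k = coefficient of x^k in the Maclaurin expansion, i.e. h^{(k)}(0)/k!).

L = (10 + 8·x) + (-17 - 32·x - 16·x^2)·Dx + (6 + 14·x + 8·x^2)·Dx^2  (order 2).
h: a_k = -4, -7/2, -13/8, -73/48, -211/384, -1339/3840, -1261/46080, -47569/645120, 339869/10321920, …
ICs: h(0) = -4, h′(0) = -7/2.

f: a_k = -3, -3/2, 3/8, -3/16, 15/128, -21/256, 63/1024, -99/2048, 1287/32768, …
g: a_k = -1, -2, -2, -4/3, -2/3, -4/15, -4/45, -8/315, -2/315, …
f+g: L₀ = lclm(L_f,L_g), ord ≤ 1+1.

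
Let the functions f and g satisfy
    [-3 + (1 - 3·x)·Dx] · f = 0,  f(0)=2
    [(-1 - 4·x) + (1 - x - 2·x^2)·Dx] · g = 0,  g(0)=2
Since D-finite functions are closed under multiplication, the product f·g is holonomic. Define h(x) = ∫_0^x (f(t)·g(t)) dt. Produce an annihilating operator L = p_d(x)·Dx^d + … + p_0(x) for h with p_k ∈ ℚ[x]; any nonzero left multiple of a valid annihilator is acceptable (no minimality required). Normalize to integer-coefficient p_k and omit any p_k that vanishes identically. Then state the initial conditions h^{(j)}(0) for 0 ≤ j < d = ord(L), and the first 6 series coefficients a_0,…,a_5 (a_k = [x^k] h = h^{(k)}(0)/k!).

L = (-4 + 2·x + 18·x^2)·Dx + (1 - 4·x + x^2 + 6·x^3)·Dx^2  (order 2).
h: a_k = 0, 4, 8, 20, 50, 644/5, …
ICs: h(0) = 0, h′(0) = 4.

f: a_k = 2, 6, 18, 54, 162, 486, …
g: a_k = 2, 2, 6, 10, 22, 42, …
Sym-product of L_f,L_g gives L₀ (≤ ord 1).
h=∫h₀ ⇒ L = L₀·Dx.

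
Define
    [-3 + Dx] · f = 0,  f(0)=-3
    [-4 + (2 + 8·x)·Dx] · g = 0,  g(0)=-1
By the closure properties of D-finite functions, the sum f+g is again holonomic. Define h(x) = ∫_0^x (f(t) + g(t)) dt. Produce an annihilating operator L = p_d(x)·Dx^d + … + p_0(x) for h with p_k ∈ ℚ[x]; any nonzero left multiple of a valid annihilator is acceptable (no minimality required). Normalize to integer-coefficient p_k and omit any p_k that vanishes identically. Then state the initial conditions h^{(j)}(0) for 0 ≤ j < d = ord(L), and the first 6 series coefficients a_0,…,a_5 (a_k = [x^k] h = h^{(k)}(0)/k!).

L = (30 + 72·x)·Dx + (-13 - 72·x - 144·x^2)·Dx^2 + (1 + 16·x + 48·x^2)·Dx^3  (order 3).
h: a_k = 0, -4, -11/2, -23/6, -35/8, -1/40, …
ICs: h(0) = 0, h′(0) = -4, h′′(0) = -11.

f: a_k = -3, -9, -27/2, -27/2, -81/8, -243/40, …
g: a_k = -1, -2, 2, -4, 10, -28, …
L₀ := lclm(L_f,L_g); ord L₀ ≤ 1+1.
h=∫₀ˣh₀: take L = L₀·Dx.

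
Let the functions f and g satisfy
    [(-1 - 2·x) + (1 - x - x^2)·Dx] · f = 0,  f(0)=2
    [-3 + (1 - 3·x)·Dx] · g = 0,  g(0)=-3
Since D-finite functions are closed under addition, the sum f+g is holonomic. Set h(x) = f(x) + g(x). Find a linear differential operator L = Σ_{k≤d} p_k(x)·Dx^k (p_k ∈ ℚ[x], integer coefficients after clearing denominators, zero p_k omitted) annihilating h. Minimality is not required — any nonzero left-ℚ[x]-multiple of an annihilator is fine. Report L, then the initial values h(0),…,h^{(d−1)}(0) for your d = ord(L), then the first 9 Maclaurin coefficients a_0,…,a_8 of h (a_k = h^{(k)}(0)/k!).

f: a_k = 2, 2, 4, 6, 10, 16, 26, 42, 68, …
g: a_k = -3, -9, -27, -81, -243, -729, -2187, -6561, -19683, …
f+g: L₀ = lclm(L_f,L_g), ord ≤ 1+1.
L = (-6 - 36·x + 18·x^2 - 18·x^3) + (14 - 18·x - 24·x^2 + 18·x^3 - 36·x^4)·Dx + (-2 + 10·x - 15·x^2 + 10·x^3 - 9·x^5)·Dx^2  (order 2).
h: a_k = -1, -7, -23, -75, -233, -713, -2161, -6519, -19615, …
ICs: h(0) = -1, h′(0) = -7.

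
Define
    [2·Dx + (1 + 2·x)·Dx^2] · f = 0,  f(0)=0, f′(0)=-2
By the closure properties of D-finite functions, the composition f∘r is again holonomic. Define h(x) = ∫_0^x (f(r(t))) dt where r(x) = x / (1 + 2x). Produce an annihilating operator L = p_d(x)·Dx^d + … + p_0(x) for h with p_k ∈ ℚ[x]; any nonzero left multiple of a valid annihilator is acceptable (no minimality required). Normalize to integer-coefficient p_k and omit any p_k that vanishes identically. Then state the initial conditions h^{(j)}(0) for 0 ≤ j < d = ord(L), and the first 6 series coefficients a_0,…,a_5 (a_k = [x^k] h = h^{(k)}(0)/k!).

f: a_k = 0, -2, 2, -8/3, 4, -32/5, …
Substitute x→r, Dx→(1/r')Dx; clear ⇒ L₀.
Integrate: L := L₀·Dx.
L = (6 + 16·x)·Dx^2 + (1 + 6·x + 8·x^2)·Dx^3  (order 3).
h: a_k = 0, 0, -1, 2, -14/3, 12, …
ICs: h(0) = 0, h′(0) = 0, h′′(0) = -2.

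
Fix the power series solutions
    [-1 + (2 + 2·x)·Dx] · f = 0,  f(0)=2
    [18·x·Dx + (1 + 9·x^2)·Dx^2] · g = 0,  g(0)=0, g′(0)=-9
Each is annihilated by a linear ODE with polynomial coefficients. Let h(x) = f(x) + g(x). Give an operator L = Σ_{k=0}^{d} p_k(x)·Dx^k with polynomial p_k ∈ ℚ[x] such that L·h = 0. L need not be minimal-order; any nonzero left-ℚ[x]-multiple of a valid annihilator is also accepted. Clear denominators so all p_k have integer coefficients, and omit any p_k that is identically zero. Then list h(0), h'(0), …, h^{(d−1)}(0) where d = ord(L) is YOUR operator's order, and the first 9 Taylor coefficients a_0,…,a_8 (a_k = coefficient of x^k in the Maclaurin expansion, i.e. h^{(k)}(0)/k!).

f: a_k = 2, 1, -1/4, 1/8, -5/64, 7/128, -21/512, 33/1024, -429/16384, …
g: a_k = 0, -9, 0, 27, 0, -729/5, 0, 6561/7, 0, …
h₀=f+g: left-lcm gives L₀, ord ≤ 3.
L = (-36 - 90·x + 972·x^2 + 486·x^3)·Dx + (-75 - 144·x + 1818·x^2 + 3888·x^3 + 1701·x^4)·Dx^2 + (-2 + 70·x + 108·x^2 + 684·x^3 + 1134·x^4 + 486·x^5)·Dx^3  (order 3).
h: a_k = 2, -8, -1/4, 217/8, -5/64, -93277/640, -21/512, 6718695/7168, -429/16384, …
ICs: h(0) = 2, h′(0) = -8, h′′(0) = -1/2.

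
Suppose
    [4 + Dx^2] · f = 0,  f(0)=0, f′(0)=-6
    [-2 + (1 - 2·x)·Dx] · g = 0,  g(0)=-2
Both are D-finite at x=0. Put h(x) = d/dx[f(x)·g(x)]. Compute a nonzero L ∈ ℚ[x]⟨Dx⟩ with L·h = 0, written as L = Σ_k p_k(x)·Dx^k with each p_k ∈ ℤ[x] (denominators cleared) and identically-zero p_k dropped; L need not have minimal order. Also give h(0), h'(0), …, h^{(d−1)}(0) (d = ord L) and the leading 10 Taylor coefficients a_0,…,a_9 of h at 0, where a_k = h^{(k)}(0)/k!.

L = (-4 - 16·x + 16·x^2) + (-4 + 8·x)·Dx + (1 - 4·x + 4·x^2)·Dx^2  (order 2).
h: a_k = 12, 48, 120, 320, 808, 9696/5, 67856/15, 1085696/105, 2442824/105, 9771296/189, …
ICs: h(0) = 12, h′(0) = 48.

f: a_k = 0, -6, 0, 4, 0, -4/5, 0, 8/105, 0, -4/945, …
g: a_k = -2, -4, -8, -16, -32, -64, -128, -256, -512, -1024, …
Product ⇒ symmetric product L₀, ord ≤ 2.
h₀' ⇒ L via d/dx closure of L₀.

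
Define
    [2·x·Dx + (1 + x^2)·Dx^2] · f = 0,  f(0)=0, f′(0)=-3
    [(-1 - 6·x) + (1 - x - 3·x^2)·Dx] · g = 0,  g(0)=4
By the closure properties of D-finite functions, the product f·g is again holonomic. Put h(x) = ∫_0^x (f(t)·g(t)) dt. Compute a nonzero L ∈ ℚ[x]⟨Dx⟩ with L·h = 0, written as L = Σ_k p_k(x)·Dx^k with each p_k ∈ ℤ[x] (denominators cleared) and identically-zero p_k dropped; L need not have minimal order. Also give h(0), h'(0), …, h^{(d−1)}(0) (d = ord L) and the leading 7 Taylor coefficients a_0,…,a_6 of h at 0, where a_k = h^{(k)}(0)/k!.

L = (6 + 2·x + 18·x^2)·Dx + (2 + 10·x + 4·x^2 + 18·x^3)·Dx^2 + (-1 + x + 2·x^2 + x^3 + 3·x^4)·Dx^3  (order 3).
h: a_k = 0, 0, -6, -4, -11, -16, -536/15, …
ICs: h(0) = 0, h′(0) = 0, h′′(0) = -12.

f: a_k = 0, -3, 0, 1, 0, -3/5, 0, …
g: a_k = 4, 4, 16, 28, 76, 160, 388, …
h₀=f·g: eliminate ⇒ L₀, order ≤ 2·1.
Integrate: L := L₀·Dx.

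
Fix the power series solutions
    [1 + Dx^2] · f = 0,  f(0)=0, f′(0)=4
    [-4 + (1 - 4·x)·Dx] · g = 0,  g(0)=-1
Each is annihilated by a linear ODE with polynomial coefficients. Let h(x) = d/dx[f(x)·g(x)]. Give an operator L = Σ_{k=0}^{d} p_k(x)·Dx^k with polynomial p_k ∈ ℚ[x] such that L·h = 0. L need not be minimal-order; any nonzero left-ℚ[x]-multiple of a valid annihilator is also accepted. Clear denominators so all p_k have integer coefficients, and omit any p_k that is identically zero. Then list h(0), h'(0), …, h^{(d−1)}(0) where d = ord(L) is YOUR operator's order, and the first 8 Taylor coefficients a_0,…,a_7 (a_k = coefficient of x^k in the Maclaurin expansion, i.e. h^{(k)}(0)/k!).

L = (-31 - 8·x + 16·x^2) + (-8 + 32·x)·Dx + (1 - 8·x + 16·x^2)·Dx^2  (order 2).
h: a_k = -4, -32, -190, -3040/3, -30401/6, -121604/5, -20429471/180, -163435768/315, …
ICs: h(0) = -4, h′(0) = -32.

f: a_k = 0, 4, 0, -2/3, 0, 1/30, 0, -1/1260, …
g: a_k = -1, -4, -16, -64, -256, -1024, -4096, -16384, …
Product ⇒ symmetric product L₀, ord ≤ 2.
h₀' ⇒ L via d/dx closure of L₀.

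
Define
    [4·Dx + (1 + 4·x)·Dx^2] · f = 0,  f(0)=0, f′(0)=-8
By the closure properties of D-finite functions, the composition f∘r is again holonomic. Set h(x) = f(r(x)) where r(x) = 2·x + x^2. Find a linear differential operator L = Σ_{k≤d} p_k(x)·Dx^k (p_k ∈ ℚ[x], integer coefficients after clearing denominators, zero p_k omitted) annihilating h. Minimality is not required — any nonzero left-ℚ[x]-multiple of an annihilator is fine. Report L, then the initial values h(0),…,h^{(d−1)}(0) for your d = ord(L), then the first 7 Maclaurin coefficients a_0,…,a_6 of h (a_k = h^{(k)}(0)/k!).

L = (7 + 8·x + 4·x^2)·Dx + (1 + 9·x + 12·x^2 + 4·x^3)·Dx^2  (order 2).
h: a_k = 0, -16, 56, -832/3, 1552, -46336/5, 172928/3, …
ICs: h(0) = 0, h′(0) = -16.

f: a_k = 0, -8, 16, -128/3, 128, -2048/5, 4096/3, …
h₀=f(r): pull back L_f along r ⇒ L₀.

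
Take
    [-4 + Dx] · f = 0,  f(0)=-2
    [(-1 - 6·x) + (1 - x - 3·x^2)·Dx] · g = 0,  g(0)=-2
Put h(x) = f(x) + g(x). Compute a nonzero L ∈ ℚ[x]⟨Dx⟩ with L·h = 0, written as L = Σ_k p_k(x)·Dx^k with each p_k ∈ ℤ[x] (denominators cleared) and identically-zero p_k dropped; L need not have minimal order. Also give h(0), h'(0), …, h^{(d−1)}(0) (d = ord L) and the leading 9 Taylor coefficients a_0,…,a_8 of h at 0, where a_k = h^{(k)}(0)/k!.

L = (16 - 8·x + 360·x^2 + 288·x^3) + (8 - 50·x - 134·x^2 + 96·x^3 + 144·x^4)·Dx + (-3 + 13·x + 11·x^2 - 42·x^3 - 36·x^4)·Dx^2  (order 2).
h: a_k = -4, -10, -24, -106/3, -178/3, -1456/15, -9242/45, -138758/315, -321064/315, …
ICs: h(0) = -4, h′(0) = -10.

f: a_k = -2, -8, -16, -64/3, -64/3, -256/15, -512/45, -2048/315, -1024/315, …
g: a_k = -2, -2, -8, -14, -38, -80, -194, -434, -1016, …
f+g: L₀ = lclm(L_f,L_g), ord ≤ 1+1.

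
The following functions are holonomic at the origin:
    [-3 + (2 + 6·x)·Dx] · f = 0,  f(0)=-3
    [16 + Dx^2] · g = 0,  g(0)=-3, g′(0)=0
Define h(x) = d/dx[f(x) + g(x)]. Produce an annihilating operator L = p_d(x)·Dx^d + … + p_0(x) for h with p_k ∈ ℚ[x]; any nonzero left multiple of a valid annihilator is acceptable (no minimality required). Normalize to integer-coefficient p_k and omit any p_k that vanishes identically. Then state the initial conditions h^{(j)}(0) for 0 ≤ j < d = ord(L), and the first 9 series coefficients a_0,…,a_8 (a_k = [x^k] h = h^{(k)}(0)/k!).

L = (-9552 - 18432·x - 27648·x^2) + (-2912 - 21024·x - 55296·x^2 - 55296·x^3)·Dx + (-597 - 1152·x - 1728·x^2)·Dx^2 + (-182 - 1314·x - 3456·x^2 - 3456·x^3)·Dx^3  (order 3).
h: a_k = -9/2, 219/4, -243/16, -2881/32, -25515/256, 951049/2560, -1515591/2048, 869843519/430080, -379980315/65536, …
ICs: h(0) = -9/2, h′(0) = 219/4, h′′(0) = -243/8.

f: a_k = -3, -9/2, 27/8, -81/16, 1215/128, -5103/256, 45927/1024, -216513/2048, 8444007/32768, …
g: a_k = -3, 0, 24, 0, -32, 0, 256/15, 0, -512/105, …
f+g: L₀ = lclm(L_f,L_g), ord ≤ 1+2.
h=h₀': d/dx-closure on L₀ ⇒ L.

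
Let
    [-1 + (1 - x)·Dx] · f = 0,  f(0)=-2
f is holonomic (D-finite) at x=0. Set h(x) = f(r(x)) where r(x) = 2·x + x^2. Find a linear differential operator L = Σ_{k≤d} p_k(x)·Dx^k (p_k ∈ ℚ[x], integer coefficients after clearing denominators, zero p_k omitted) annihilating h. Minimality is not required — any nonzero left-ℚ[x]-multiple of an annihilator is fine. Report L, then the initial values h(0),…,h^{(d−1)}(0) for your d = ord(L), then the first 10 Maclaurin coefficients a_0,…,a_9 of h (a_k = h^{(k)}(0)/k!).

L = (2 + 2·x) + (-1 + 2·x + x^2)·Dx  (order 1).
h: a_k = -2, -4, -10, -24, -58, -140, -338, -816, -1970, -4756, …
ICs: h(0) = -2.

f: a_k = -2, -2, -2, -2, -2, -2, -2, -2, -2, -2, …
h₀=f(r): pull back L_f along r ⇒ L₀.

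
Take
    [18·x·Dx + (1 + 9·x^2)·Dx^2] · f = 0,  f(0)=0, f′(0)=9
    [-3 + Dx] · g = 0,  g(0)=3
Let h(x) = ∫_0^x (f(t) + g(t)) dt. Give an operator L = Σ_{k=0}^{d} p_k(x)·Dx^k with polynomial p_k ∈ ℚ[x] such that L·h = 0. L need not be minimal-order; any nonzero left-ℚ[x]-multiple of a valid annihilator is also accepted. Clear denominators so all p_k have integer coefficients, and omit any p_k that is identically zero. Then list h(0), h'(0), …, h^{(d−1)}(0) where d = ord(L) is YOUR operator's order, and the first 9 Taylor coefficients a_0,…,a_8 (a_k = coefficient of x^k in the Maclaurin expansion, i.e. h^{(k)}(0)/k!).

f: a_k = 0, 9, 0, -27, 0, 729/5, 0, -6561/7, 0, …
g: a_k = 3, 9, 27/2, 27/2, 81/8, 243/40, 243/80, 729/560, 2187/4480, …
h₀=f+g: left-lcm gives L₀, ord ≤ 3.
∫: right-multiply L₀ by Dx.
L = (18 - 108·x - 162·x^2)·Dx^2 + (-9 + 27·x + 27·x^2 - 81·x^3)·Dx^3 + (1 + 3·x + 9·x^2 + 27·x^3)·Dx^4  (order 4).
h: a_k = 0, 3, 9, 9/2, -27/8, 81/40, 405/16, 243/560, -524151/4480, …
ICs: h(0) = 0, h′(0) = 3, h′′(0) = 18, h′′′(0) = 27.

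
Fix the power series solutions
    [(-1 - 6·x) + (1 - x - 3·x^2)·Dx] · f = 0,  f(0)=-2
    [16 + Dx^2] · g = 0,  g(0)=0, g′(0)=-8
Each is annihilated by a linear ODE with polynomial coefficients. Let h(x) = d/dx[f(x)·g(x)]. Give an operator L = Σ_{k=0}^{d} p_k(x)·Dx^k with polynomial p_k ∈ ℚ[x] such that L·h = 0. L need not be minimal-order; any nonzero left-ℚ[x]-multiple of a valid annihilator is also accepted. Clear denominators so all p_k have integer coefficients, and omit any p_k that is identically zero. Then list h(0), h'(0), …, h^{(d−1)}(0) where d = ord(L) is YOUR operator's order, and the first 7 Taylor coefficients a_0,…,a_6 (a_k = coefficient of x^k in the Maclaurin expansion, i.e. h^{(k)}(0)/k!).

L = (-26 - 256·x - 640·x^2 + 768·x^3 + 1152·x^4) + (-7 - 26·x + 144·x^2 + 288·x^3)·Dx + (5 - 13·x - 31·x^2 + 48·x^3 + 72·x^4)·Dx^2  (order 2).
h: a_k = 16, 32, 64, 832/3, 2512/3, 11264/5, 272432/45, …
ICs: h(0) = 16, h′(0) = 32.

f: a_k = -2, -2, -8, -14, -38, -80, -194, …
g: a_k = 0, -8, 0, 64/3, 0, -256/15, 0, …
L₀ := L_f ⊗_s L_g (sym. prod.), ord ≤ 2.
h=h₀': d/dx-closure on L₀ ⇒ L.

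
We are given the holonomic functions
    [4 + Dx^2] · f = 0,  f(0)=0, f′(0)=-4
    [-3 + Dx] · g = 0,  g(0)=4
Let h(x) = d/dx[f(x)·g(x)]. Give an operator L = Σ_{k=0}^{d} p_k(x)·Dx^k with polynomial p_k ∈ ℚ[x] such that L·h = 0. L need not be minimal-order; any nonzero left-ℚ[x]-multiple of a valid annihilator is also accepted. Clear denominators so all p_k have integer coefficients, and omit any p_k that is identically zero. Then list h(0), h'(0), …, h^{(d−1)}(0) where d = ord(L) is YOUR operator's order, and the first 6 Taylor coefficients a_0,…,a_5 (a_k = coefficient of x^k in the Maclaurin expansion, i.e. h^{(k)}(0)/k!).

f: a_k = 0, -4, 0, 8/3, 0, -8/15, …
g: a_k = 4, 12, 18, 18, 27/2, 81/10, …
h₀=f·g: eliminate ⇒ L₀, order ≤ 2·1.
Derive L from L₀ (diff closure).
L = 13 - 6·Dx + Dx^2  (order 2).
h: a_k = -16, -96, -184, -160, -122/3, 276/5, …
ICs: h(0) = -16, h′(0) = -96.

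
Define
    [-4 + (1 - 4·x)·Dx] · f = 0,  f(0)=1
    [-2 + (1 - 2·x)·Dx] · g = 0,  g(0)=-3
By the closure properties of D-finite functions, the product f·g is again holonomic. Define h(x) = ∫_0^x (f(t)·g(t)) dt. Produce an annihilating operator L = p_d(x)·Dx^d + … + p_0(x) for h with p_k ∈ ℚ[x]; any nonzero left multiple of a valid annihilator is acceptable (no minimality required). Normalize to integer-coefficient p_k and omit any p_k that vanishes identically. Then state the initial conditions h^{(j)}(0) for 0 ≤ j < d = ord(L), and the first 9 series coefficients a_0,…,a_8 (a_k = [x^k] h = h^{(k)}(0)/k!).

f: a_k = 1, 4, 16, 64, 256, 1024, 4096, 16384, 65536, …
g: a_k = -3, -6, -12, -24, -48, -96, -192, -384, -768, …
Sym-product of L_f,L_g gives L₀ (≤ ord 1).
h=∫₀ˣh₀: take L = L₀·Dx.
L = (-6 + 16·x)·Dx + (1 - 6·x + 8·x^2)·Dx^2  (order 2).
h: a_k = 0, -3, -9, -28, -90, -1488/5, -1008, -24384/7, -12240, …
ICs: h(0) = 0, h′(0) = -3.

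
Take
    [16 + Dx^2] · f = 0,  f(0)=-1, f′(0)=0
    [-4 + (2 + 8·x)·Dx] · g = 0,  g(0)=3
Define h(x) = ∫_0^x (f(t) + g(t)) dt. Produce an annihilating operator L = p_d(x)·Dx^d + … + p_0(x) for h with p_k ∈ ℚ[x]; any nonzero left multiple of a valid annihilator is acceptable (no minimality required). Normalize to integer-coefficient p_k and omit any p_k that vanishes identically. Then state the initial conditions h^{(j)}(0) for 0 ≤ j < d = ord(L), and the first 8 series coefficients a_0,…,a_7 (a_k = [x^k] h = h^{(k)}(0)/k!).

L = (-224 - 1024·x - 2048·x^2)·Dx + (48 + 704·x + 3072·x^2 + 4096·x^3)·Dx^2 + (-14 - 64·x - 128·x^2)·Dx^3 + (3 + 44·x + 192·x^2 + 256·x^3)·Dx^4  (order 4).
h: a_k = 0, 2, 3, 2/3, 3, -122/15, 14, -11084/315, …
ICs: h(0) = 0, h′(0) = 2, h′′(0) = 6, h′′′(0) = 4.

f: a_k = -1, 0, 8, 0, -32/3, 0, 256/45, 0, …
g: a_k = 3, 6, -6, 12, -30, 84, -252, 792, …
Weyl lclm of L_f,L_g ⇒ L₀ (ord ≤ 3).
h=∫h₀ ⇒ L = L₀·Dx.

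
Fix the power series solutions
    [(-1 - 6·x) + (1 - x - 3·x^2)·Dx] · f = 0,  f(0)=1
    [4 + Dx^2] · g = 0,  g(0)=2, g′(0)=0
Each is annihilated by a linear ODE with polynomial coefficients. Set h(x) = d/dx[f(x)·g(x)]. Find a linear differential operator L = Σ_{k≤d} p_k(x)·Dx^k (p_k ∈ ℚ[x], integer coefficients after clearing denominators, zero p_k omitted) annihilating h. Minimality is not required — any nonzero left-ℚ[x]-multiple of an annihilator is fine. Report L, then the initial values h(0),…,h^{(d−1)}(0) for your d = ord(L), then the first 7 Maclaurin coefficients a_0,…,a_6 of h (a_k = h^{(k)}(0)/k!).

L = (10 - 16·x - 40·x^2 + 48·x^3 + 72·x^4) + (5 + 34·x + 36·x^2 + 72·x^3)·Dx + (-1 - x - x^2 + 12·x^3 + 18·x^4)·Dx^2  (order 2).
h: a_k = 2, 8, 30, 280/3, 800/3, 11084/15, 89194/45, …
ICs: h(0) = 2, h′(0) = 8.

f: a_k = 1, 1, 4, 7, 19, 40, 97, …
g: a_k = 2, 0, -4, 0, 4/3, 0, -8/45, …
Sym-product of L_f,L_g gives L₀ (≤ ord 2).
h₀' ⇒ L via d/dx closure of L₀.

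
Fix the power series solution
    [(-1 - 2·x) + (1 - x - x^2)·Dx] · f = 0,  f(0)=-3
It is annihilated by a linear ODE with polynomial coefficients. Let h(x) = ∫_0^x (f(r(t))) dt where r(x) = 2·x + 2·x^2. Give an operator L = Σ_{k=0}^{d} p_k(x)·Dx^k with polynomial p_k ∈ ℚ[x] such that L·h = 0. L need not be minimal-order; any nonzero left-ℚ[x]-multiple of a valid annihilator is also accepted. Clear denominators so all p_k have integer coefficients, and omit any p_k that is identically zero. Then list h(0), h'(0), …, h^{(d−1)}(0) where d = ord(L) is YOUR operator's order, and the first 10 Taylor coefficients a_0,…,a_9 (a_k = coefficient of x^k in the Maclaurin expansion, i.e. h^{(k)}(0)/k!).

L = (2 + 12·x + 24·x^2 + 16·x^3)·Dx + (-1 + 2·x + 6·x^2 + 8·x^3 + 4·x^4)·Dx^2  (order 2).
h: a_k = 0, -3, -3, -10, -30, -96, -324, -7848/7, -3960, -42640/3, …
ICs: h(0) = 0, h′(0) = -3.

f: a_k = -3, -3, -6, -9, -15, -24, -39, -63, -102, -165, …
h₀=f(r): pull back L_f along r ⇒ L₀.
∫: right-multiply L₀ by Dx.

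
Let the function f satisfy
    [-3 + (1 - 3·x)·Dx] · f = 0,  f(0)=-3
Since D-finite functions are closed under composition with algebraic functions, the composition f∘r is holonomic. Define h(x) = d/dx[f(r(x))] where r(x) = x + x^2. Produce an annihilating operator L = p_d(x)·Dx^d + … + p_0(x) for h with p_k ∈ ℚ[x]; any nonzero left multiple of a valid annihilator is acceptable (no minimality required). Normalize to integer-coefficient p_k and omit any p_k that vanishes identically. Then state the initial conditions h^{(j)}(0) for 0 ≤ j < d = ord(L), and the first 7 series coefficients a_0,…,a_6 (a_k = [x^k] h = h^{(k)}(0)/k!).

L = (8 + 18·x + 18·x^2) + (-1 + x + 9·x^2 + 6·x^3)·Dx  (order 1).
h: a_k = -9, -72, -405, -2052, -9720, -44226, -195615, …
ICs: h(0) = -9.

f: a_k = -3, -9, -27, -81, -243, -729, -2187, …
Change of var in L_f (x↦r) gives L₀.
Differentiate: ansatz ord ≤ ord L₀ ⇒ L.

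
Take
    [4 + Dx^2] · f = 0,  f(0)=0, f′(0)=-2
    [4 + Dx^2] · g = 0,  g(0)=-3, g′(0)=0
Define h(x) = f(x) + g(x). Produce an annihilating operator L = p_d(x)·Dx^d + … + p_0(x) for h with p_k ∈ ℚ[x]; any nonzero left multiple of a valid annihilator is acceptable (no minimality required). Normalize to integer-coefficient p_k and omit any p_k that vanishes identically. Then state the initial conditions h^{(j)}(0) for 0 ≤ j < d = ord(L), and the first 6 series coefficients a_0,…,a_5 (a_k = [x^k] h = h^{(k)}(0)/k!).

f: a_k = 0, -2, 0, 4/3, 0, -4/15, …
g: a_k = -3, 0, 6, 0, -2, 0, …
Sum ⇒ L₀ = lclm(L_f,L_g) in ℚ(x)⟨Dx⟩.
L = 4 + Dx^2  (order 2).
h: a_k = -3, -2, 6, 4/3, -2, -4/15, …
ICs: h(0) = -3, h′(0) = -2.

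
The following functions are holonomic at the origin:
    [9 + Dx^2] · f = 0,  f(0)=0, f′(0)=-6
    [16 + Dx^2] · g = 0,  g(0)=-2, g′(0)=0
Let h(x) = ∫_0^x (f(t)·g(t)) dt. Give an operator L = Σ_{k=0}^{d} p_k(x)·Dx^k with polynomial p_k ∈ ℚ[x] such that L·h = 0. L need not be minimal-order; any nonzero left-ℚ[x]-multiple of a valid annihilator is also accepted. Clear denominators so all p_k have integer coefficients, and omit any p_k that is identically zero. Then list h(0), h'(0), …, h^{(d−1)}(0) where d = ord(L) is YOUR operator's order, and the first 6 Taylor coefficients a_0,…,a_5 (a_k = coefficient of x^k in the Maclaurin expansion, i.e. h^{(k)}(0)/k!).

L = 49·Dx + 50·Dx^3 + Dx^5  (order 5).
h: a_k = 0, 0, 6, 0, -57/2, 0, …
ICs: h(0) = 0, h′(0) = 0, h′′(0) = 12, h′′′(0) = 0, h′′′′(0) = -684.

f: a_k = 0, -6, 0, 9, 0, -81/20, …
g: a_k = -2, 0, 16, 0, -64/3, 0, …
f·g: L₀ = L_f ⊗_s L_g, ord ≤ 2·2.
∫: right-multiply L₀ by Dx.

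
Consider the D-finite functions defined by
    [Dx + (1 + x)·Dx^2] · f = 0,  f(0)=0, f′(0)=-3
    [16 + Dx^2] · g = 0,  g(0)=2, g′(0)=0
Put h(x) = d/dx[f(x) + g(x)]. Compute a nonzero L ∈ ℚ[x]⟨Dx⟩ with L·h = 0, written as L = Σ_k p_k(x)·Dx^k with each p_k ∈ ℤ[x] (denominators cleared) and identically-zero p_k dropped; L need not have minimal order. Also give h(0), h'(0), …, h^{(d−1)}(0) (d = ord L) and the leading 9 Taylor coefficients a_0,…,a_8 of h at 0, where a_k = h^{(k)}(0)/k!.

f: a_k = 0, -3, 3/2, -1, 3/4, -3/5, 1/2, -3/7, 3/8, …
g: a_k = 2, 0, -16, 0, 64/3, 0, -512/45, 0, 1024/315, …
Weyl lclm of L_f,L_g ⇒ L₀ (ord ≤ 4).
h₀' ⇒ L via d/dx closure of L₀.
L = (176 + 256·x + 128·x^2) + (144 + 400·x + 384·x^2 + 128·x^3)·Dx + (11 + 16·x + 8·x^2)·Dx^2 + (9 + 25·x + 24·x^2 + 8·x^3)·Dx^3  (order 3).
h: a_k = -3, -29, -3, 265/3, -3, -979/15, -3, 9137/315, -3, …
ICs: h(0) = -3, h′(0) = -29, h′′(0) = -6.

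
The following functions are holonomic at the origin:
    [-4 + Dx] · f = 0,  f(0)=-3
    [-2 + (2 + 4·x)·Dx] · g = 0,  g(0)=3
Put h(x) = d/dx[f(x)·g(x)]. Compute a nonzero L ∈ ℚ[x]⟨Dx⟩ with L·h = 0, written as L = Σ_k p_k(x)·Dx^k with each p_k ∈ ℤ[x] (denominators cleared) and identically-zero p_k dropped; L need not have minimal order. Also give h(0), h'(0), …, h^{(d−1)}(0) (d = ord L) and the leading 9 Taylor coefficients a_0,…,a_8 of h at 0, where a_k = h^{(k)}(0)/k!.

L = (23 + 80·x + 64·x^2) + (-5 - 18·x - 16·x^2)·Dx  (order 1).
h: a_k = -45, -207, -927/2, -1347/2, -5847/8, -4929/8, -36047/80, -135617/560, -815221/4480, …
ICs: h(0) = -45.

f: a_k = -3, -12, -24, -32, -32, -128/5, -256/15, -1024/105, -512/105, …
g: a_k = 3, 3, -3/2, 3/2, -15/8, 21/8, -63/16, 99/16, -1287/128, …
f·g: L₀ = L_f ⊗_s L_g, ord ≤ 1·1.
h=h₀': d/dx-closure on L₀ ⇒ L.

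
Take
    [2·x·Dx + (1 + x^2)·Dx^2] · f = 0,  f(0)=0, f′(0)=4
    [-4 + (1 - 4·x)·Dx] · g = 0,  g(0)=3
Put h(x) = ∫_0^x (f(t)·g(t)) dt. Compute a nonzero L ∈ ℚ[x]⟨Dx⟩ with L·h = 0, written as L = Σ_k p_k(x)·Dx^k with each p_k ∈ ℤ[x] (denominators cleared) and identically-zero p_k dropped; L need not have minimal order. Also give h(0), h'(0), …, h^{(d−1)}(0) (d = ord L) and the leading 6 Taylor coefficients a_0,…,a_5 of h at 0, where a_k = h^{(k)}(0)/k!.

L = 8·x·Dx + (8 - 2·x + 16·x^2)·Dx^2 + (-1 + 4·x - x^2 + 4·x^3)·Dx^3  (order 3).
h: a_k = 0, 0, 6, 16, 47, 752/5, …
ICs: h(0) = 0, h′(0) = 0, h′′(0) = 12.

f: a_k = 0, 4, 0, -4/3, 0, 4/5, …
g: a_k = 3, 12, 48, 192, 768, 3072, …
f·g: L₀ = L_f ⊗_s L_g, ord ≤ 2·1.
∫: right-multiply L₀ by Dx.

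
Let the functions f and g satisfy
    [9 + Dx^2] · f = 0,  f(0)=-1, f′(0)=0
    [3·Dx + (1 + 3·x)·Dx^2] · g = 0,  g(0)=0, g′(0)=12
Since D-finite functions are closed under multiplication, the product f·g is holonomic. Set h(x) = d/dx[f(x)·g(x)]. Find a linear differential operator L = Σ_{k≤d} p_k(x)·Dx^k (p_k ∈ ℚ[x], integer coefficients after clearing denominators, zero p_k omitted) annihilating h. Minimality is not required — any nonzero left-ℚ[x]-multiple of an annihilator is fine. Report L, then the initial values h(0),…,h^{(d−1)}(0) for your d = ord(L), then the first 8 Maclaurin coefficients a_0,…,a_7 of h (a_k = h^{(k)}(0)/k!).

L = (-675 - 3564·x - 10206·x^2 + 8748·x^3 + 94041·x^4 + 157464·x^5 + 78732·x^6) + (-216 - 864·x + 1620·x^2 + 14580·x^3 + 29160·x^4 + 17496·x^5)·Dx + (-84 - 396·x - 378·x^2 + 5832·x^3 + 23814·x^4 + 34992·x^5 + 17496·x^6)·Dx^2 + (-24 - 96·x + 180·x^2 + 1620·x^3 + 3240·x^4 + 1944·x^5)·Dx^3 + (-1 + 84·x^2 + 540·x^3 + 1485·x^4 + 1944·x^5 + 972·x^6)·Dx^4  (order 4).
h: a_k = -12, 36, 54, 0, -729/2, 2187/2, -67797/20, 53946/5, …
ICs: h(0) = -12, h′(0) = 36, h′′(0) = 108, h′′′(0) = 0.

f: a_k = -1, 0, 9/2, 0, -27/8, 0, 81/80, 0, …
g: a_k = 0, 12, -18, 36, -81, 972/5, -486, 8748/7, …
Product ⇒ symmetric product L₀, ord ≤ 4.
h₀' ⇒ L via d/dx closure of L₀.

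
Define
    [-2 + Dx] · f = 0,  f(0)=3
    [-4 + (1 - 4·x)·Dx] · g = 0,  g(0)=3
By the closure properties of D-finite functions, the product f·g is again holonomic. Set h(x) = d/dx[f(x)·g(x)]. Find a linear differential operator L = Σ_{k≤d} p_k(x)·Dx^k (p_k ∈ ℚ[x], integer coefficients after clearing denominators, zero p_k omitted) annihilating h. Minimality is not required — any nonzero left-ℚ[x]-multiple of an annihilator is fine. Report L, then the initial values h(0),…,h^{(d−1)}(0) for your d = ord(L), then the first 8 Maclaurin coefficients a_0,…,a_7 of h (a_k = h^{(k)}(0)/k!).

f: a_k = 3, 6, 6, 4, 2, 4/5, 4/15, 8/105, …
g: a_k = 3, 12, 48, 192, 768, 3072, 12288, 49152, …
L₀ := L_f ⊗_s L_g (sym. prod.), ord ≤ 1.
Derive L from L₀ (diff closure).
L = (26 - 48·x + 32·x^2) + (-3 + 16·x - 16·x^2)·Dx  (order 1).
h: a_k = 54, 468, 2844, 15192, 75972, 1823352/5, 8508984/5, 272287504/35, …
ICs: h(0) = 54.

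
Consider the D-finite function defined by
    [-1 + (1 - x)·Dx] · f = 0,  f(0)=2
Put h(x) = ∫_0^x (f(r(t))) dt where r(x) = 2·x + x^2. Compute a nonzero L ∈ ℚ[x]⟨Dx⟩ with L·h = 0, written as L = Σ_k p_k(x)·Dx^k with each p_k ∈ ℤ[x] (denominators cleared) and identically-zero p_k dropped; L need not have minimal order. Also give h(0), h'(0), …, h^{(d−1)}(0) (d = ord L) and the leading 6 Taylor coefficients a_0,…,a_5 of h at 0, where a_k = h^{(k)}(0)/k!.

f: a_k = 2, 2, 2, 2, 2, 2, …
Change of var in L_f (x↦r) gives L₀.
h=∫₀ˣh₀: take L = L₀·Dx.
L = (2 + 2·x)·Dx + (-1 + 2·x + x^2)·Dx^2  (order 2).
h: a_k = 0, 2, 2, 10/3, 6, 58/5, …
ICs: h(0) = 0, h′(0) = 2.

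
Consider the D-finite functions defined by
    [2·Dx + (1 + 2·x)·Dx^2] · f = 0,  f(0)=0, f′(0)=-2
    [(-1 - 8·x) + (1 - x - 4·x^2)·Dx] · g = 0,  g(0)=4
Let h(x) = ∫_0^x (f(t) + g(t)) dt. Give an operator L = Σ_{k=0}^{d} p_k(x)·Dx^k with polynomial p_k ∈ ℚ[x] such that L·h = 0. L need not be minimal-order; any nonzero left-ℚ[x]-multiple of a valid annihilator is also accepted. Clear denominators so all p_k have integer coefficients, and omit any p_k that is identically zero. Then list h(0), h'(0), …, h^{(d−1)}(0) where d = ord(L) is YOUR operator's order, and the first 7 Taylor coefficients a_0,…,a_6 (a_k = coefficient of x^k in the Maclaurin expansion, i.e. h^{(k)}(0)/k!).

f: a_k = 0, -2, 2, -8/3, 4, -32/5, 32/3, …
g: a_k = 4, 4, 20, 36, 116, 260, 724, …
L₀ := lclm(L_f,L_g); ord L₀ ≤ 2+1.
h=∫h₀ ⇒ L = L₀·Dx.
L = (-94 - 644·x - 1664·x^2 - 1920·x^3 - 1536·x^4)·Dx^2 + (-23 - 324·x - 1448·x^2 - 3072·x^3 - 3904·x^4 - 2560·x^5)·Dx^3 + (6 + 35·x + 53·x^2 - 98·x^3 - 528·x^4 - 864·x^5 - 512·x^6)·Dx^4  (order 4).
h: a_k = 0, 4, 1, 22/3, 25/3, 24, 634/15, …
ICs: h(0) = 0, h′(0) = 4, h′′(0) = 2, h′′′(0) = 44.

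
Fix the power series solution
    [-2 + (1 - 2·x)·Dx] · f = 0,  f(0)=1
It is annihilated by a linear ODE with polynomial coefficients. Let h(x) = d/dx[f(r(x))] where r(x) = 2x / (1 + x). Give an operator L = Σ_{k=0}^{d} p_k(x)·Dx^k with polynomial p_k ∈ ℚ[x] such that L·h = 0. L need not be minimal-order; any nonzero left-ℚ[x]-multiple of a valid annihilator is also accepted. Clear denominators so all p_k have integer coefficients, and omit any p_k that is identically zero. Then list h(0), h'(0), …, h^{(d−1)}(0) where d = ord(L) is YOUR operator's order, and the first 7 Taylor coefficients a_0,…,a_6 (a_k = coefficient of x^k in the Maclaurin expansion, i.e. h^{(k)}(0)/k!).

L = 6 + (-1 + 3·x)·Dx  (order 1).
h: a_k = 4, 24, 108, 432, 1620, 5832, 20412, …
ICs: h(0) = 4.

f: a_k = 1, 2, 4, 8, 16, 32, 64, …
L₀ from L_f via x↦r, Dx↦r'^{-1}Dx.
h₀' ⇒ L via d/dx closure of L₀.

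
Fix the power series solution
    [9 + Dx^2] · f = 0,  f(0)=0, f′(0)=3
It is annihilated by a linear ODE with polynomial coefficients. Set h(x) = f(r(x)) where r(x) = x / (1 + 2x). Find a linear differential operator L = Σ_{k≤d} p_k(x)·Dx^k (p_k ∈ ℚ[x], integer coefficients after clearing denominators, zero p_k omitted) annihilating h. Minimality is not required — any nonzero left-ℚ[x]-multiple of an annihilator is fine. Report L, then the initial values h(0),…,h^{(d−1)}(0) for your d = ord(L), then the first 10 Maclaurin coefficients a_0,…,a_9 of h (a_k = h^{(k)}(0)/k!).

f: a_k = 0, 3, 0, -9/2, 0, 81/40, 0, -243/560, 0, 243/4480, …
f∘r: x↦r, Dx↦Dx/r' in L_f ⇒ L₀.
L = 9 + (4 + 24·x + 48·x^2 + 32·x^3)·Dx + (1 + 8·x + 24·x^2 + 32·x^3 + 16·x^4)·Dx^2  (order 2).
h: a_k = 0, 3, -6, 15/2, 3, -2319/40, 975/4, -429483/560, 83163/40, -4548585/896, …
ICs: h(0) = 0, h′(0) = 3.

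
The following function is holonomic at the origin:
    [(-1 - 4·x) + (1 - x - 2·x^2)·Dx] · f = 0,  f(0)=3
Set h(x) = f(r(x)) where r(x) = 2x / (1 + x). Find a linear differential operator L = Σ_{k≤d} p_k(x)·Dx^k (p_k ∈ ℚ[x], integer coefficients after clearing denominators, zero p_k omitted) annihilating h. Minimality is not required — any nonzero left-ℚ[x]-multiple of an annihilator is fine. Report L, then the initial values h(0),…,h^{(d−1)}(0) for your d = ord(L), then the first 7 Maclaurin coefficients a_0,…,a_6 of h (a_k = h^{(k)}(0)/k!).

f: a_k = 3, 3, 9, 15, 33, 63, 129, …
h₀=f(r): pull back L_f along r ⇒ L₀.
L = (2 + 18·x) + (-1 - x + 9·x^2 + 9·x^3)·Dx  (order 1).
h: a_k = 3, 6, 30, 54, 270, 486, 2430, …
ICs: h(0) = 3.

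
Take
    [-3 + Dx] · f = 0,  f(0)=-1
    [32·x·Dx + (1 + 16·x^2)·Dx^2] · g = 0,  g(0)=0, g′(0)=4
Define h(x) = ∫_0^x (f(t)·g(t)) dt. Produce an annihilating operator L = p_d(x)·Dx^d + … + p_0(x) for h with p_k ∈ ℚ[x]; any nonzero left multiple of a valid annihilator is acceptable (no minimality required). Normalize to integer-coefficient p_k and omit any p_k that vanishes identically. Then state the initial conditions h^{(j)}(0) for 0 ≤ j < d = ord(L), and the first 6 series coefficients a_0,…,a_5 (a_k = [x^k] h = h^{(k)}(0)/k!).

L = (9 - 96·x + 144·x^2)·Dx + (-6 + 32·x - 96·x^2)·Dx^2 + (1 + 16·x^2)·Dx^3  (order 3).
h: a_k = 0, 0, -2, -4, 5/6, 46/5, …
ICs: h(0) = 0, h′(0) = 0, h′′(0) = -4.

f: a_k = -1, -3, -9/2, -9/2, -27/8, -81/40, …
g: a_k = 0, 4, 0, -64/3, 0, 1024/5, …
Product ⇒ symmetric product L₀, ord ≤ 2.
Integrate: L := L₀·Dx.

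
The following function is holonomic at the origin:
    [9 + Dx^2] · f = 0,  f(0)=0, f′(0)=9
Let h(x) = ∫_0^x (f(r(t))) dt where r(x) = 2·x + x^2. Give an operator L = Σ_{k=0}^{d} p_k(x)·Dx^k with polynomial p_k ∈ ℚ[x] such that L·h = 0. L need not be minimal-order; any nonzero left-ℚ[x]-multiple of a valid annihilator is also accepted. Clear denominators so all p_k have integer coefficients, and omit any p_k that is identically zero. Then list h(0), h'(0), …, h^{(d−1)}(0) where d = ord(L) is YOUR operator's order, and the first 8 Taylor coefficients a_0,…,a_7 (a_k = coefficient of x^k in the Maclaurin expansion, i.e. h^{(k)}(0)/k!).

f: a_k = 0, 9, 0, -27/2, 0, 243/40, 0, -729/560, …
f∘r: x↦r, Dx↦Dx/r' in L_f ⇒ L₀.
h=∫h₀ ⇒ L = L₀·Dx.
L = (36 + 108·x + 108·x^2 + 36·x^3)·Dx - Dx^2 + (1 + x)·Dx^3  (order 3).
h: a_k = 0, 0, 9, 3, -27, -162/5, 189/10, 135/2, …
ICs: h(0) = 0, h′(0) = 0, h′′(0) = 18.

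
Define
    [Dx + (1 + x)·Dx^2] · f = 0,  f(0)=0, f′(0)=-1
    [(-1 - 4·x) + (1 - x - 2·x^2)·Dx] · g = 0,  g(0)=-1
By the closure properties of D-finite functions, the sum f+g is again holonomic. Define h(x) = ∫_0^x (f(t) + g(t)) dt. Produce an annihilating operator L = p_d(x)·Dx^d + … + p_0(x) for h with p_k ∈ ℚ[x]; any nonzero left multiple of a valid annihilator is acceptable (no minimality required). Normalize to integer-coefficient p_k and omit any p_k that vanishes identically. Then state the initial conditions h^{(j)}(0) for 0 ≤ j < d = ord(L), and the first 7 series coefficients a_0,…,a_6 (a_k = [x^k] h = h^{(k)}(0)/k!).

f: a_k = 0, -1, 1/2, -1/3, 1/4, -1/5, 1/6, …
g: a_k = -1, -1, -3, -5, -11, -21, -43, …
L₀ := lclm(L_f,L_g); ord L₀ ≤ 2+1.
h=∫₀ˣh₀: take L = L₀·Dx.
L = (-42 - 144·x - 144·x^2 - 96·x^3)·Dx^2 + (-28 - 172·x - 312·x^2 - 328·x^3 - 160·x^4)·Dx^3 + (7 + 14·x - 5·x^2 - 56·x^3 - 76·x^4 - 32·x^5)·Dx^4  (order 4).
h: a_k = 0, -1, -1, -5/6, -4/3, -43/20, -53/15, …
ICs: h(0) = 0, h′(0) = -1, h′′(0) = -2, h′′′(0) = -5.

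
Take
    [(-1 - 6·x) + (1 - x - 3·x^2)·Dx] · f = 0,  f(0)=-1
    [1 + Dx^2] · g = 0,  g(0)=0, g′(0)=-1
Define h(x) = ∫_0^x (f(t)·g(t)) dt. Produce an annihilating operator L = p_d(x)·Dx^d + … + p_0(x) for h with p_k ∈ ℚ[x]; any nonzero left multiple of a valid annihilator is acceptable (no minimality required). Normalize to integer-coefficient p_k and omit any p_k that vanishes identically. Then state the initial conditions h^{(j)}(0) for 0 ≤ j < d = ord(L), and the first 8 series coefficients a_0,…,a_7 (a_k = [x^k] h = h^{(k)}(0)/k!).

L = (5 + x + 3·x^2)·Dx + (2 + 12·x)·Dx^2 + (-1 + x + 3·x^2)·Dx^3  (order 3).
h: a_k = 0, 0, 1/2, 1/3, 23/24, 41/30, 2201/720, 4661/840, …
ICs: h(0) = 0, h′(0) = 0, h′′(0) = 1.

f: a_k = -1, -1, -4, -7, -19, -40, -97, -217, …
g: a_k = 0, -1, 0, 1/6, 0, -1/120, 0, 1/5040, …
Sym-product of L_f,L_g gives L₀ (≤ ord 2).
Integrate: L := L₀·Dx.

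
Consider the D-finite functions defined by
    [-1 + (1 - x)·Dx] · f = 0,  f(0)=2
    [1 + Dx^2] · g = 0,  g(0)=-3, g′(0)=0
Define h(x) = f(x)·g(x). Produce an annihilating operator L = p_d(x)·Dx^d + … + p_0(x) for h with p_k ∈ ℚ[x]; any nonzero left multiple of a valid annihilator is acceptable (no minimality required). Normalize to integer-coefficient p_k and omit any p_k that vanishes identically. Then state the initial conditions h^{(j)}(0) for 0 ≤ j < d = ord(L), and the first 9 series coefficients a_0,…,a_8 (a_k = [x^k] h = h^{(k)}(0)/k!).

L = (-1 + x) + 2·Dx + (-1 + x)·Dx^2  (order 2).
h: a_k = -6, -6, -3, -3, -13/4, -13/4, -389/120, -389/120, -4357/1344, …
ICs: h(0) = -6, h′(0) = -6.

f: a_k = 2, 2, 2, 2, 2, 2, 2, 2, 2, …
g: a_k = -3, 0, 3/2, 0, -1/8, 0, 1/240, 0, -1/13440, …
L₀ := L_f ⊗_s L_g (sym. prod.), ord ≤ 2.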